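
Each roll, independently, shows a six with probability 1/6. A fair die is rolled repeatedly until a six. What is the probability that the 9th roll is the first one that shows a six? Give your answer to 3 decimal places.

0.039

Geometric (trials to first success), p = 0.166667.
P(Y = 9) = (1−p)^8 · p = 0.23257 · 0.166667 = 0.03876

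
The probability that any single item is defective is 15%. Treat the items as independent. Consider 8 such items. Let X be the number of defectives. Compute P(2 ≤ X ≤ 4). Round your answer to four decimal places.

X ~ Binomial(8, 0.15); P(2 ≤ X ≤ 4) = Σ C(8,k) p^k (1−p)^(8−k) over k:
  k=2: C(8,2)·0.15^2·0.85^6 = 0.237604
  k=3: C(8,3)·0.15^3·0.85^5 = 0.083860
  k=4: C(8,4)·0.15^4·0.85^4 = 0.018499
Total = 0.339963

0.3400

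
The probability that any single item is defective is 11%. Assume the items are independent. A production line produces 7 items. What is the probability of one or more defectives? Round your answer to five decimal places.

P(at least one) = 1 − P(none) = 1 − (1 − 0.11)^7
= 1 − 0.4423133 = 0.5576867

0.55769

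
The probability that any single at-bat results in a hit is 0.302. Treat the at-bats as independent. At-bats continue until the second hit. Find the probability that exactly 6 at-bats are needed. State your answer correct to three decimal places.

0.108

Y = trial on which the second success occurs; negative binomial, r=2, p=0.302.
P(Y=6) = C(5,1) · p^2 · (1−p)^4
= 5 · 0.091204 · 0.23737 = 0.10824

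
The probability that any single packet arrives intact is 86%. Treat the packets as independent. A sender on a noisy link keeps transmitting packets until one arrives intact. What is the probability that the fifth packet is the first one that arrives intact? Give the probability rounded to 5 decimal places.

0.00033

Geometric (trials to first success), p = 0.86.
P(Y = 5) = (1−p)^4 · p = 0.00038416 · 0.86 = 0.0003304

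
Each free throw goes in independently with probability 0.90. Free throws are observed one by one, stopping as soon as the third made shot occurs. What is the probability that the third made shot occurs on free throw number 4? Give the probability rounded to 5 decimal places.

0.21870

Y = trial on which the third success occurs; negative binomial, r=3, p=0.90.
P(Y=4) = C(3,2) · p^3 · (1−p)^1
= 3 · 0.729 · 0.1 = 0.2187000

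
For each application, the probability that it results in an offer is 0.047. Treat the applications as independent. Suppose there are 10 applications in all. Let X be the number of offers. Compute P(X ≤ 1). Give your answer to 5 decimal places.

0.92266

X ~ Binomial(10, 0.047); P(X ≤ 1) = Σ C(10,k) p^k (1−p)^(10−k) over k:
  k=0: C(10,0)·0.047^0·0.953^10 = 0.6179154
  k=1: C(10,1)·0.047^1·0.953^9 = 0.3047432
Total = 0.9226585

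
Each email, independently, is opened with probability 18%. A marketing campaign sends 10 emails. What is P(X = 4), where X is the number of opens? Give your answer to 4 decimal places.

0.0670

X ~ Binomial(n=10, p=0.18).
P(X=4) = C(10,4) · p^4 · (1−p)^6
= 210 · 0.0010498 · 0.30401 = 0.067018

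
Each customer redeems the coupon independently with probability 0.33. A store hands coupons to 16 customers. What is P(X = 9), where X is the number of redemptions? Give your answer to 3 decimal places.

X ~ Binomial(n=16, p=0.33).
P(X=9) = C(16,9) · p^9 · (1−p)^7
= 11440 · 4.6411e-05 · 0.060607 = 0.03218

0.032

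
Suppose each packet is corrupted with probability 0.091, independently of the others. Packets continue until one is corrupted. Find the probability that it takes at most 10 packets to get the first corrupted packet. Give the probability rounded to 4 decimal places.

0.6148

Y = number of packets to the first success; geometric, p = 0.091.
P(Y ≤ 10) = 1 − (1−p)^10 = 1 − 0.385158 = 0.614842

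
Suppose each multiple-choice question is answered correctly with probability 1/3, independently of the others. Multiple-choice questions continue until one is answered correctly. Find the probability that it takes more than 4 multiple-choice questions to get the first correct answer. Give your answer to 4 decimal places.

0.1975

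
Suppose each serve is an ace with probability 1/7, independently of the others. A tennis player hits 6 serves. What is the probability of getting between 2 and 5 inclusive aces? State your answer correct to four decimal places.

X ~ Binomial(6, 0.142857); P(2 ≤ X ≤ 5) = Σ C(6,k) p^k (1−p)^(6−k) over k:
  k=2: C(6,2)·0.142857^2·0.857143^4 = 0.165237
  k=3: C(6,3)·0.142857^3·0.857143^3 = 0.036719
  k=4: C(6,4)·0.142857^4·0.857143^2 = 0.004590
  k=5: C(6,5)·0.142857^5·0.857143^1 = 0.000306
Total = 0.206853

0.2069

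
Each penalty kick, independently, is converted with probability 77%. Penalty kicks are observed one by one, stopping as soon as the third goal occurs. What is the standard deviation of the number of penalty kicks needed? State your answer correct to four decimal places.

1.0788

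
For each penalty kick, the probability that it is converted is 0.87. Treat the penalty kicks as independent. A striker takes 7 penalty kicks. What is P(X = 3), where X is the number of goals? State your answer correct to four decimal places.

0.0066

X ~ Binomial(n=7, p=0.87).
P(X=3) = C(7,3) · p^3 · (1−p)^4
= 35 · 0.6585 · 0.00028561 = 0.006583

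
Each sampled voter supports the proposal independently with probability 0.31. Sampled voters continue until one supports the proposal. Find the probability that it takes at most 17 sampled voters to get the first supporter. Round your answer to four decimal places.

Y = number of sampled voters to the first success; geometric, p = 0.31.
P(Y ≤ 17) = 1 − (1−p)^17 = 1 − 0.001822 = 0.998178

0.9982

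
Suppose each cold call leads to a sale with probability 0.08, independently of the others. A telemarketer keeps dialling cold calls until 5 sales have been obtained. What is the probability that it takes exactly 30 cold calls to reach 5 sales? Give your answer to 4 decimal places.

Y = trial on which the fifth success occurs; negative binomial, r=5, p=0.08.
P(Y=30) = C(29,4) · p^5 · (1−p)^25
= 23751 · 3.2768e-06 · 0.12436 = 0.009679

0.0097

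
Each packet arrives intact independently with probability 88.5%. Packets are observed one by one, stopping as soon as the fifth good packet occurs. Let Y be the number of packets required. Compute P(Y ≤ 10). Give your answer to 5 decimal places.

Finishing within 10 packets ⇔ at least 5 successes in the first 10. With X ~ Binomial(10, 0.885), P(Y ≤ 10) = 1 − P(X ≤ 4).
  k=0: C(10,0)·0.885^0·0.115^10 = 0.0000000
  k=1: C(10,1)·0.885^1·0.115^9 = 0.0000000
  k=2: C(10,2)·0.885^2·0.115^8 = 0.0000011
  k=3: C(10,3)·0.885^3·0.115^7 = 0.0000221
  k=4: C(10,4)·0.885^4·0.115^6 = 0.0002980
1 − 0.0003212 = 0.9996788

0.99968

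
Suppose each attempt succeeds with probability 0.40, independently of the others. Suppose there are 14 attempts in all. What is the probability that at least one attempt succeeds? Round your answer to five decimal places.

P(at least one) = 1 − P(none) = 1 − (1 − 0.40)^14
= 1 − 0.0007836 = 0.9992164

0.99922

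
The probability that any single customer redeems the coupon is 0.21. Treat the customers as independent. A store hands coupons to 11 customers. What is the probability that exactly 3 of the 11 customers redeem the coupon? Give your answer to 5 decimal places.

X ~ Binomial(n=11, p=0.21).
P(X=3) = C(11,3) · p^3 · (1−p)^8
= 165 · 0.009261 · 0.15171 = 0.2318241

0.23182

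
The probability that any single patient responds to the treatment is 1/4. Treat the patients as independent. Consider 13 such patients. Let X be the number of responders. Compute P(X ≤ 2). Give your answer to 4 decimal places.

0.3326

X ~ Binomial(13, 0.25); P(X ≤ 2) = Σ C(13,k) p^k (1−p)^(13−k) over k:
  k=0: C(13,0)·0.25^0·0.75^13 = 0.023757
  k=1: C(13,1)·0.25^1·0.75^12 = 0.102948
  k=2: C(13,2)·0.25^2·0.75^11 = 0.205896
Total = 0.332602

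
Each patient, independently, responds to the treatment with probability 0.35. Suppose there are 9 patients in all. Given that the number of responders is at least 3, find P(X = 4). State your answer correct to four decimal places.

X ~ Binomial(9, 0.35). Want P(X=4 | X≥3) = P(X=4) / P(X≥3).
P(X=4) = C(9,4)·0.35^4·0.65^5 = 0.219386
P(X≥3) = 1 − 0.020712 − 0.100373 − 0.216188 = 0.662727
Ratio = 0.219386 / 0.662727 = 0.331036

0.3310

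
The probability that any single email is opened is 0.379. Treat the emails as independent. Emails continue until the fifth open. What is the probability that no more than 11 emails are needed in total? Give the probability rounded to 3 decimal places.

Finishing within 11 emails ⇔ at least 5 successes in the first 11. With X ~ Binomial(11, 0.379), P(Y ≤ 11) = 1 − P(X ≤ 4).
  k=0: C(11,0)·0.379^0·0.621^11 = 0.00530
  k=1: C(11,1)·0.379^1·0.621^10 = 0.03556
  k=2: C(11,2)·0.379^2·0.621^9 = 0.10851
  k=3: C(11,3)·0.379^3·0.621^8 = 0.19867
  k=4: C(11,4)·0.379^4·0.621^7 = 0.24250
1 − 0.59054 = 0.40946

0.409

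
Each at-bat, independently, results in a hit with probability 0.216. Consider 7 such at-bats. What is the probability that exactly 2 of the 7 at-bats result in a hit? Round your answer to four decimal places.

0.2902

X ~ Binomial(n=7, p=0.216).
P(X=2) = C(7,2) · p^2 · (1−p)^5
= 21 · 0.046656 · 0.2962 = 0.290206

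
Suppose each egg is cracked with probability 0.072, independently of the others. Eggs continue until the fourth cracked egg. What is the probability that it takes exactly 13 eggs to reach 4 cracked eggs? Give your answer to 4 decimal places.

0.0030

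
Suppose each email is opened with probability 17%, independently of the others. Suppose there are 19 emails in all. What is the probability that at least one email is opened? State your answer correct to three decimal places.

P(at least one) = 1 − P(none) = 1 − (1 − 0.17)^19
= 1 − 0.02901 = 0.97099

0.971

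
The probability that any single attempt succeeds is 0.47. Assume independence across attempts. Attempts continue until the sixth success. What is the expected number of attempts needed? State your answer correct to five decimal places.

Y = total attempts until the sixth success; negative binomial with r=6, p=0.47.
E[Y] = r / p = 6 / 0.47 = 12.7659574

12.76596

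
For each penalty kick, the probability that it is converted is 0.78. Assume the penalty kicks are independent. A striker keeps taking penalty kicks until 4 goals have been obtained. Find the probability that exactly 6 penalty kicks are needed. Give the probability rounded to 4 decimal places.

Y = trial on which the fourth success occurs; negative binomial, r=4, p=0.78.
P(Y=6) = C(5,3) · p^4 · (1−p)^2
= 10 · 0.37015 · 0.0484 = 0.179153

0.1792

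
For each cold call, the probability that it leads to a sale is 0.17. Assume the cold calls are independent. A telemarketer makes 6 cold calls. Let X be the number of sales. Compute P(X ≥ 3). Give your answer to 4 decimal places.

0.0655

X ~ Binomial(6, 0.17); P(X ≥ 3) = Σ C(6,k) p^k (1−p)^(6−k) over k:
  k=3: C(6,3)·0.17^3·0.83^3 = 0.056184
  k=4: C(6,4)·0.17^4·0.83^2 = 0.008631
  k=5: C(6,5)·0.17^5·0.83^1 = 0.000707
  k=6: C(6,6)·0.17^6·0.83^0 = 0.000024
Total = 0.065546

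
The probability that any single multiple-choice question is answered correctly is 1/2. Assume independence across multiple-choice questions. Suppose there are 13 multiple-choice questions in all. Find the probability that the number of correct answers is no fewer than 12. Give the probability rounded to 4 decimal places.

0.0017

X ~ Binomial(13, 0.50); P(X ≥ 12) = Σ C(13,k) p^k (1−p)^(13−k) over k:
  k=12: C(13,12)·0.50^12·0.50^1 = 0.001587
  k=13: C(13,13)·0.50^13·0.50^0 = 0.000122
Total = 0.001709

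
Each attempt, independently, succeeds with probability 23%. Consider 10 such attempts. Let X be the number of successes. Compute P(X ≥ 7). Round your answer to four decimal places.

0.0021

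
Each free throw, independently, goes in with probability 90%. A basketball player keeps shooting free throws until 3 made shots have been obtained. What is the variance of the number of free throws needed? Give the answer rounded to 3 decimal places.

Y = total free throws until the third success; negative binomial with r=3, p=0.90.
Var(Y) = r(1−p)/p² = 3·0.10 / 0.90² = 0.37037

0.370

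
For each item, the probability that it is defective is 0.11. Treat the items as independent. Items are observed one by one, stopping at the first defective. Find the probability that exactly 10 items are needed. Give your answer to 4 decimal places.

Geometric (trials to first success), p = 0.11.
P(Y = 10) = (1−p)^9 · p = 0.35036 · 0.11 = 0.038539

0.0385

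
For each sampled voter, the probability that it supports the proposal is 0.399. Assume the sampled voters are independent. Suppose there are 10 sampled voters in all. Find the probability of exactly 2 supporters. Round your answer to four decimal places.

0.1219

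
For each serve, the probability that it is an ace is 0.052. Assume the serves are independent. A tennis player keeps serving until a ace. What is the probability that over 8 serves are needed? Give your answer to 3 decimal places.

0.652

Y = number of serves to the first success; geometric, p = 0.052.
P(Y > 8) = P(first 8 all fail) = (1−p)^8 = 0.65233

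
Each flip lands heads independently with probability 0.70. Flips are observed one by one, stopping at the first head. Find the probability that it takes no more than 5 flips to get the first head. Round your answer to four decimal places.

Y = number of flips to the first success; geometric, p = 0.70.
P(Y ≤ 5) = 1 − (1−p)^5 = 1 − 0.002430 = 0.997570

0.9976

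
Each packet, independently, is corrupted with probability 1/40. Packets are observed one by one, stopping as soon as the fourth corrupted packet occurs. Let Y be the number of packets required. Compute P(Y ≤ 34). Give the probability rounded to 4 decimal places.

0.0100

Finishing within 34 packets ⇔ at least 4 successes in the first 34. With X ~ Binomial(34, 0.025), P(Y ≤ 34) = 1 − P(X ≤ 3).
  k=0: C(34,0)·0.025^0·0.975^34 = 0.422821
  k=1: C(34,1)·0.025^1·0.975^33 = 0.368614
  k=2: C(34,2)·0.025^2·0.975^32 = 0.155952
  k=3: C(34,3)·0.025^3·0.975^31 = 0.042654
1 − 0.990040 = 0.009960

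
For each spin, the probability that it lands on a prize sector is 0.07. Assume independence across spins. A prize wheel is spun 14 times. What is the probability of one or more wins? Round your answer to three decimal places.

0.638

P(at least one) = 1 − P(none) = 1 − (1 − 0.07)^14
= 1 − 0.36204 = 0.63796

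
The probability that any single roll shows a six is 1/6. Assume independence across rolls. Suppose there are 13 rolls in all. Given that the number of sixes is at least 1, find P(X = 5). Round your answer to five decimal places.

0.04246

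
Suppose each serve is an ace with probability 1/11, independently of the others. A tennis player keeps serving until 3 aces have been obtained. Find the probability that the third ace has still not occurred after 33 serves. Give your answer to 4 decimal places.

Needing more than 33 serves ⇔ fewer than 3 successes in the first 33. With X ~ Binomial(33, 0.090909), P(Y > 33) = P(X ≤ 2).
  k=0: C(33,0)·0.090909^0·0.909091^33 = 0.043057
  k=1: C(33,1)·0.090909^1·0.909091^32 = 0.142087
  k=2: C(33,2)·0.090909^2·0.909091^31 = 0.227340
P(X ≤ 2) = 0.412484

0.4125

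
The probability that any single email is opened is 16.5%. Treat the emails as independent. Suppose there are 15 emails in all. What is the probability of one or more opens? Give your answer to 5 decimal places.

0.93312

P(at least one) = 1 − P(none) = 1 − (1 − 0.165)^15
= 1 − 0.0668801 = 0.9331199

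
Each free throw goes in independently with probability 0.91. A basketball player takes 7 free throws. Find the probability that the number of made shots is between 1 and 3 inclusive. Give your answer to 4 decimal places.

0.0018

X ~ Binomial(7, 0.91); P(1 ≤ X ≤ 3) = Σ C(7,k) p^k (1−p)^(7−k) over k:
  k=1: C(7,1)·0.91^1·0.09^6 = 0.000003
  k=2: C(7,2)·0.91^2·0.09^5 = 0.000103
  k=3: C(7,3)·0.91^3·0.09^4 = 0.001730
Total = 0.001837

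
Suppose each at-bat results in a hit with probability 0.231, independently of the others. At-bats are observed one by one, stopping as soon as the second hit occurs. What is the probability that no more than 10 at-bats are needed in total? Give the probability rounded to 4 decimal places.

0.7104

Finishing within 10 at-bats ⇔ at least 2 successes in the first 10. With X ~ Binomial(10, 0.231), P(Y ≤ 10) = 1 − P(X ≤ 1).
  k=0: C(10,0)·0.231^0·0.769^10 = 0.072321
  k=1: C(10,1)·0.231^1·0.769^9 = 0.217245
1 − 0.289565 = 0.710435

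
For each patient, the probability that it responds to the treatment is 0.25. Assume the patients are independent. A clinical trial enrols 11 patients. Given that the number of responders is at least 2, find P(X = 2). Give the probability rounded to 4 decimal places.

X ~ Binomial(11, 0.25). Want P(X=2 | X≥2) = P(X=2) / P(X≥2).
P(X=2) = C(11,2)·0.25^2·0.75^9 = 0.258104
P(X≥2) = 1 − 0.042235 − 0.154862 = 0.802903
Ratio = 0.258104 / 0.802903 = 0.321463

0.3215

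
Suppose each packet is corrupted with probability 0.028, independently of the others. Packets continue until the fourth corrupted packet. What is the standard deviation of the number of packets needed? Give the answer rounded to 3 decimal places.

Y = total packets until the fourth success; negative binomial with r=4, p=0.028.
SD(Y) = √[r(1−p)/p²] = √(4959.18367) = 70.42147

70.421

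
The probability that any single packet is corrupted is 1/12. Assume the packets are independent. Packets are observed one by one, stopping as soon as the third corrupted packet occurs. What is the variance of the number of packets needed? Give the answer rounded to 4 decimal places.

Y = total packets until the third success; negative binomial with r=3, p=0.083333.
Var(Y) = r(1−p)/p² = 3·0.916667 / 0.083333² = 396.000000

396.0000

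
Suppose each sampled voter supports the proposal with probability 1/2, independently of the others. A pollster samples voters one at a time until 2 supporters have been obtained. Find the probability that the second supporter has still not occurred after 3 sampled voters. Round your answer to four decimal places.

0.5000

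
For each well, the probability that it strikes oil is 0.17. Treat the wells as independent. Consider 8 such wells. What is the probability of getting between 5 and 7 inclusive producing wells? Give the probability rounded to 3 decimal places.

0.005

X ~ Binomial(8, 0.17); P(5 ≤ X ≤ 7) = Σ C(8,k) p^k (1−p)^(8−k) over k:
  k=5: C(8,5)·0.17^5·0.83^3 = 0.00455
  k=6: C(8,6)·0.17^6·0.83^2 = 0.00047
  k=7: C(8,7)·0.17^7·0.83^1 = 0.00003
Total = 0.00504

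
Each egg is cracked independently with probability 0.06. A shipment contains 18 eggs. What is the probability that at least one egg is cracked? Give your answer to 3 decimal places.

0.672

P(at least one) = 1 − P(none) = 1 − (1 − 0.06)^18
= 1 − 0.32832 = 0.67168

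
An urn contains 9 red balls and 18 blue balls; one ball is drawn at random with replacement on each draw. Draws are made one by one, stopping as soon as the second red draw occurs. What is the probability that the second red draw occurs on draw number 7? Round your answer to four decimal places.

0.0878

Y = trial on which the second success occurs; negative binomial, r=2, p=0.333333.
P(Y=7) = C(6,1) · p^2 · (1−p)^5
= 6 · 0.11111 · 0.13169 = 0.087791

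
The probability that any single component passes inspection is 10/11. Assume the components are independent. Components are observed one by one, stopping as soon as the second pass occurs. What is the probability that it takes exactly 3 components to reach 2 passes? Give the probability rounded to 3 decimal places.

Y = trial on which the second success occurs; negative binomial, r=2, p=0.909091.
P(Y=3) = C(2,1) · p^2 · (1−p)^1
= 2 · 0.82645 · 0.090909 = 0.15026

0.150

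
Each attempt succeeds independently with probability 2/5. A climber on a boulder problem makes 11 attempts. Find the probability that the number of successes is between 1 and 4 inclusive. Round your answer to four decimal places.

X ~ Binomial(11, 0.40); P(1 ≤ X ≤ 4) = Σ C(11,k) p^k (1−p)^(11−k) over k:
  k=1: C(11,1)·0.40^1·0.60^10 = 0.026605
  k=2: C(11,2)·0.40^2·0.60^9 = 0.088684
  k=3: C(11,3)·0.40^3·0.60^8 = 0.177367
  k=4: C(11,4)·0.40^4·0.60^7 = 0.236490
Total = 0.529146

0.5291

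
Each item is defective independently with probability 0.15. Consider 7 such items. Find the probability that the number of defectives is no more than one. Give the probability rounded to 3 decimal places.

0.717

X ~ Binomial(7, 0.15); P(X ≤ 1) = Σ C(7,k) p^k (1−p)^(7−k) over k:
  k=0: C(7,0)·0.15^0·0.85^7 = 0.32058
  k=1: C(7,1)·0.15^1·0.85^6 = 0.39601
Total = 0.71658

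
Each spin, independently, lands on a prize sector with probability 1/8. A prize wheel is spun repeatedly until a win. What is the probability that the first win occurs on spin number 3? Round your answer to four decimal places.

Geometric (trials to first success), p = 0.125.
P(Y = 3) = (1−p)^2 · p = 0.76562 · 0.125 = 0.095703

0.0957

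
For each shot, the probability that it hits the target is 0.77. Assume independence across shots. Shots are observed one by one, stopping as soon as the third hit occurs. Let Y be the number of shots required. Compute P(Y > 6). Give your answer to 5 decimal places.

0.02801

Needing more than 6 shots ⇔ fewer than 3 successes in the first 6. With X ~ Binomial(6, 0.77), P(Y > 6) = P(X ≤ 2).
  k=0: C(6,0)·0.77^0·0.23^6 = 0.0001480
  k=1: C(6,1)·0.77^1·0.23^5 = 0.0029736
  k=2: C(6,2)·0.77^2·0.23^4 = 0.0248877
P(X ≤ 2) = 0.0280093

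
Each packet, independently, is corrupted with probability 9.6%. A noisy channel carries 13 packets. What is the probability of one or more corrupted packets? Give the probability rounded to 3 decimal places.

0.731

P(at least one) = 1 − P(none) = 1 − (1 − 0.096)^13
= 1 − 0.26927 = 0.73073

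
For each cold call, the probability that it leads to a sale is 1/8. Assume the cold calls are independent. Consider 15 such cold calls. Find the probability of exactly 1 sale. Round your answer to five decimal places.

0.28914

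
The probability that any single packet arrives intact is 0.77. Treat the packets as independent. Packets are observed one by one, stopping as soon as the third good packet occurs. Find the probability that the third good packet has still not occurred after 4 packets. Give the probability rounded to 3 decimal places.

Needing more than 4 packets ⇔ fewer than 3 successes in the first 4. With X ~ Binomial(4, 0.77), P(Y > 4) = P(X ≤ 2).
  k=0: C(4,0)·0.77^0·0.23^4 = 0.00280
  k=1: C(4,1)·0.77^1·0.23^3 = 0.03747
  k=2: C(4,2)·0.77^2·0.23^2 = 0.18819
P(X ≤ 2) = 0.22846

0.228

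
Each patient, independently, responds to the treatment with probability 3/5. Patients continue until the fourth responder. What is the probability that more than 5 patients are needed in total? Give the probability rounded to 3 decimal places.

Needing more than 5 patients ⇔ fewer than 4 successes in the first 5. With X ~ Binomial(5, 0.60), P(Y > 5) = P(X ≤ 3).
  k=0: C(5,0)·0.60^0·0.40^5 = 0.01024
  k=1: C(5,1)·0.60^1·0.40^4 = 0.07680
  k=2: C(5,2)·0.60^2·0.40^3 = 0.23040
  k=3: C(5,3)·0.60^3·0.40^2 = 0.34560
P(X ≤ 3) = 0.66304

0.663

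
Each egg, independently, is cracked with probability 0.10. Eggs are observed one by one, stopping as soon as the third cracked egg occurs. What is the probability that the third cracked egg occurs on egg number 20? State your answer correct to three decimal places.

0.029

Y = trial on which the third success occurs; negative binomial, r=3, p=0.10.
P(Y=20) = C(19,2) · p^3 · (1−p)^17
= 171 · 0.001 · 0.16677 = 0.02852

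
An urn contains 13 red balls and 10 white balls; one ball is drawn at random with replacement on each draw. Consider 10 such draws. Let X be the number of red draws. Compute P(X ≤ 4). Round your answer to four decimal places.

0.2302

X ~ Binomial(10, 0.565217); P(X ≤ 4) = Σ C(10,k) p^k (1−p)^(10−k) over k:
  k=0: C(10,0)·0.565217^0·0.434783^10 = 0.000241
  k=1: C(10,1)·0.565217^1·0.434783^9 = 0.003138
  k=2: C(10,2)·0.565217^2·0.434783^8 = 0.018358
  k=3: C(10,3)·0.565217^3·0.434783^7 = 0.063640
  k=4: C(10,4)·0.565217^4·0.434783^6 = 0.144782
Total = 0.230160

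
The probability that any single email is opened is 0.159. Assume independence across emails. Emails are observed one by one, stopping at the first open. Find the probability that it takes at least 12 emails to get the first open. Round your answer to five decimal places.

0.14885

Y = number of emails to the first success; geometric, p = 0.159.
P(Y > 11) = P(first 11 all fail) = (1−p)^11 = 0.1488524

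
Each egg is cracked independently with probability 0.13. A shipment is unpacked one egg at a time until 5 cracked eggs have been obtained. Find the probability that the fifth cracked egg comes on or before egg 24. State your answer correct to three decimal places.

0.194

Finishing within 24 eggs ⇔ at least 5 successes in the first 24. With X ~ Binomial(24, 0.13), P(Y ≤ 24) = 1 − P(X ≤ 4).
  k=0: C(24,0)·0.13^0·0.87^24 = 0.03536
  k=1: C(24,1)·0.13^1·0.87^23 = 0.12679
  k=2: C(24,2)·0.13^2·0.87^22 = 0.21788
  k=3: C(24,3)·0.13^3·0.87^21 = 0.23875
  k=4: C(24,4)·0.13^4·0.87^20 = 0.18730
1 − 0.80608 = 0.19392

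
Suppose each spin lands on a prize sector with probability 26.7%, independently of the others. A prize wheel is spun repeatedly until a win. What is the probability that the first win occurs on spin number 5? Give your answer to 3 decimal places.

Geometric (trials to first success), p = 0.267.
P(Y = 5) = (1−p)^4 · p = 0.28868 · 0.267 = 0.07708

0.077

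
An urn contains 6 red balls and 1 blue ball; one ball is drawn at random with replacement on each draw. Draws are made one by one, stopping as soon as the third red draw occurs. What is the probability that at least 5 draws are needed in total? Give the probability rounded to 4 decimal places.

0.1004

Needing more than 4 draws ⇔ fewer than 3 successes in the first 4. With X ~ Binomial(4, 0.857143), P(Y > 4) = P(X ≤ 2).
  k=0: C(4,0)·0.857143^0·0.142857^4 = 0.000416
  k=1: C(4,1)·0.857143^1·0.142857^3 = 0.009996
  k=2: C(4,2)·0.857143^2·0.142857^2 = 0.089963
P(X ≤ 2) = 0.100375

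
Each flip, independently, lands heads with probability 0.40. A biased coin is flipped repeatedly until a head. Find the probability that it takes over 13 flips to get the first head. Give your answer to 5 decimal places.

Y = number of flips to the first success; geometric, p = 0.40.
P(Y > 13) = P(first 13 all fail) = (1−p)^13 = 0.0013061

0.00131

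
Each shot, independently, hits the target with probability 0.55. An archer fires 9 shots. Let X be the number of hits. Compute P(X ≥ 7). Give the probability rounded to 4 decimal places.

0.1495

X ~ Binomial(9, 0.55); P(X ≥ 7) = Σ C(9,k) p^k (1−p)^(9−k) over k:
  k=7: C(9,7)·0.55^7·0.45^2 = 0.110986
  k=8: C(9,8)·0.55^8·0.45^1 = 0.033912
  k=9: C(9,9)·0.55^9·0.45^0 = 0.004605
Total = 0.149503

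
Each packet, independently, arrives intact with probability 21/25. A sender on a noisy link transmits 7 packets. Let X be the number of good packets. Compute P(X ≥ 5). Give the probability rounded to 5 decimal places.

X ~ Binomial(7, 0.84); P(X ≥ 5) = Σ C(7,k) p^k (1−p)^(7−k) over k:
  k=5: C(7,5)·0.84^5·0.16^2 = 0.2248307
  k=6: C(7,6)·0.84^6·0.16^1 = 0.3934538
  k=7: C(7,7)·0.84^7·0.16^0 = 0.2950903
Total = 0.9133749

0.91337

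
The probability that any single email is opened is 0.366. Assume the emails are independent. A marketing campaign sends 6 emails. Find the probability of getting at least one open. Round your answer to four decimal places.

0.9351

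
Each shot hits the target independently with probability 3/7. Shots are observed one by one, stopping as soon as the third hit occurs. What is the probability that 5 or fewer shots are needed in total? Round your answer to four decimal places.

0.3679

Finishing within 5 shots ⇔ at least 3 successes in the first 5. With X ~ Binomial(5, 0.428571), P(Y ≤ 5) = 1 − P(X ≤ 2).
  k=0: C(5,0)·0.428571^0·0.571429^5 = 0.060927
  k=1: C(5,1)·0.428571^1·0.571429^4 = 0.228476
  k=2: C(5,2)·0.428571^2·0.571429^3 = 0.342714
1 − 0.632118 = 0.367882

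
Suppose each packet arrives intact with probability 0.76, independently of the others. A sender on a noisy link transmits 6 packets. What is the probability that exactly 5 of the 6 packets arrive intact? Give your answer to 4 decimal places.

0.3651

X ~ Binomial(n=6, p=0.76).
P(X=5) = C(6,5) · p^5 · (1−p)^1
= 6 · 0.25355 · 0.24 = 0.365116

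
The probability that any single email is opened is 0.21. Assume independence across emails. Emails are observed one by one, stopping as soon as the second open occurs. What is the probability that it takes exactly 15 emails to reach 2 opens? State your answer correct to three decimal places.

Y = trial on which the second success occurs; negative binomial, r=2, p=0.21.
P(Y=15) = C(14,1) · p^2 · (1−p)^13
= 14 · 0.0441 · 0.046682 = 0.02882

0.029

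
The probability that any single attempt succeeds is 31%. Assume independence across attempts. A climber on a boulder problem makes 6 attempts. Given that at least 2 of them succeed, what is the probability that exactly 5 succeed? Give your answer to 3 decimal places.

0.020

X ~ Binomial(6, 0.31). Want P(X=5 | X≥2) = P(X=5) / P(X≥2).
P(X=5) = C(6,5)·0.31^5·0.69^1 = 0.01185
P(X≥2) = 1 − 0.10792 − 0.29091 = 0.60117
Ratio = 0.01185 / 0.60117 = 0.01972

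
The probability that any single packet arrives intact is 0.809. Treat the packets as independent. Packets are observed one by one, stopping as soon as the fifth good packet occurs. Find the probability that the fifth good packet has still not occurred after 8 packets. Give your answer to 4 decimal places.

0.0484

Needing more than 8 packets ⇔ fewer than 5 successes in the first 8. With X ~ Binomial(8, 0.809), P(Y > 8) = P(X ≤ 4).
  k=0: C(8,0)·0.809^0·0.191^8 = 0.000002
  k=1: C(8,1)·0.809^1·0.191^7 = 0.000060
  k=2: C(8,2)·0.809^2·0.191^6 = 0.000890
  k=3: C(8,3)·0.809^3·0.191^5 = 0.007537
  k=4: C(8,4)·0.809^4·0.191^4 = 0.039905
P(X ≤ 4) = 0.048393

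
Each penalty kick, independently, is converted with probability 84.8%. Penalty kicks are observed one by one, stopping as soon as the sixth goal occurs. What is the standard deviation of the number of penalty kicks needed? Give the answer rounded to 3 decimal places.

1.126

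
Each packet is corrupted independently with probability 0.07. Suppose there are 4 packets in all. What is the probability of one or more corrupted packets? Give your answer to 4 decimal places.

0.2519

P(at least one) = 1 − P(none) = 1 − (1 − 0.07)^4
= 1 − 0.748052 = 0.251948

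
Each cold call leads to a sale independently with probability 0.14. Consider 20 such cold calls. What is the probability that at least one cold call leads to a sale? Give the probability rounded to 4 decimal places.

0.9510

P(at least one) = 1 − P(none) = 1 − (1 − 0.14)^20
= 1 − 0.048974 = 0.951026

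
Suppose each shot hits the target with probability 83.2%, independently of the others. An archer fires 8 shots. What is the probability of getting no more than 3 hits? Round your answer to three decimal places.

X ~ Binomial(8, 0.832); P(X ≤ 3) = Σ C(8,k) p^k (1−p)^(8−k) over k:
  k=0: C(8,0)·0.832^0·0.168^8 = 0.00000
  k=1: C(8,1)·0.832^1·0.168^7 = 0.00003
  k=2: C(8,2)·0.832^2·0.168^6 = 0.00044
  k=3: C(8,3)·0.832^3·0.168^5 = 0.00432
Total = 0.00478

0.005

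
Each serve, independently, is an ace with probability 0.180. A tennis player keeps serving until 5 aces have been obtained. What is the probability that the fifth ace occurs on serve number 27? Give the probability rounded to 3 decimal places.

Y = trial on which the fifth success occurs; negative binomial, r=5, p=0.18.
P(Y=27) = C(26,4) · p^5 · (1−p)^22
= 14950 · 0.00018896 · 0.012703 = 0.03588

0.036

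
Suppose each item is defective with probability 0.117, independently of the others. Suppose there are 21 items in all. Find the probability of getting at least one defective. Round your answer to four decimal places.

0.9267

P(at least one) = 1 − P(none) = 1 − (1 − 0.117)^21
= 1 − 0.073312 = 0.926688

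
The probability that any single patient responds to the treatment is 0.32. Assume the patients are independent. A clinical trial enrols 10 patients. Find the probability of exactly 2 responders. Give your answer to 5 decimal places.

X ~ Binomial(n=10, p=0.32).
P(X=2) = C(10,2) · p^2 · (1−p)^8
= 45 · 0.1024 · 0.045716 = 0.2106608

0.21066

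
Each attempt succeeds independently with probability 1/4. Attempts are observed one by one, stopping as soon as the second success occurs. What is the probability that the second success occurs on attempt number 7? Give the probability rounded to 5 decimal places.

0.08899

Y = trial on which the second success occurs; negative binomial, r=2, p=0.25.
P(Y=7) = C(6,1) · p^2 · (1−p)^5
= 6 · 0.0625 · 0.2373 = 0.0889893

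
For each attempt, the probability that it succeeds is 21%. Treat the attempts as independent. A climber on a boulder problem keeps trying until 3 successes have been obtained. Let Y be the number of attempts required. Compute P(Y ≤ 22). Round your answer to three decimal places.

Finishing within 22 attempts ⇔ at least 3 successes in the first 22. With X ~ Binomial(22, 0.21), P(Y ≤ 22) = 1 − P(X ≤ 2).
  k=0: C(22,0)·0.21^0·0.79^22 = 0.00559
  k=1: C(22,1)·0.21^1·0.79^21 = 0.03272
  k=2: C(22,2)·0.21^2·0.79^20 = 0.09133
1 − 0.12964 = 0.87036

0.870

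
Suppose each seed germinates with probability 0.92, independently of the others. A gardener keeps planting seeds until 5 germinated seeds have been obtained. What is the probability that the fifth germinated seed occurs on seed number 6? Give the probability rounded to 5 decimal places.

Y = trial on which the fifth success occurs; negative binomial, r=5, p=0.92.
P(Y=6) = C(5,4) · p^5 · (1−p)^1
= 5 · 0.65908 · 0.08 = 0.2636326

0.26363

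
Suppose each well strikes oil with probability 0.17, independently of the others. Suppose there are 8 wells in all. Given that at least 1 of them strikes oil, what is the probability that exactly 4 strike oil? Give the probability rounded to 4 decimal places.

0.0358

X ~ Binomial(8, 0.17). Want P(X=4 | X≥1) = P(X=4) / P(X≥1).
P(X=4) = C(8,4)·0.17^4·0.83^4 = 0.027746
P(X≥1) = 1 − 0.225229 = 0.774771
Ratio = 0.027746 / 0.774771 = 0.035812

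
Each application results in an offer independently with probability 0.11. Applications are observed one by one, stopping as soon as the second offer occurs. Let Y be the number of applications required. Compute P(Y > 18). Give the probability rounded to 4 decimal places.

Needing more than 18 applications ⇔ fewer than 2 successes in the first 18. With X ~ Binomial(18, 0.11), P(Y > 18) = P(X ≤ 1).
  k=0: C(18,0)·0.11^0·0.89^18 = 0.122750
  k=1: C(18,1)·0.11^1·0.89^17 = 0.273083
P(X ≤ 1) = 0.395833

0.3958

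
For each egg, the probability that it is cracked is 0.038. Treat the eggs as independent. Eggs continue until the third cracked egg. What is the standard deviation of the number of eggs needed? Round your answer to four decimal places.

44.7059

Y = total eggs until the third success; negative binomial with r=3, p=0.038.
SD(Y) = √[r(1−p)/p²] = √(1998.614958) = 44.705872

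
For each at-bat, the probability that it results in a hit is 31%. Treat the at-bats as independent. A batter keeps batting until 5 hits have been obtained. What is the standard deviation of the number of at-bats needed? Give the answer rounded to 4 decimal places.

Y = total at-bats until the fifth success; negative binomial with r=5, p=0.31.
SD(Y) = √[r(1−p)/p²] = √(35.900104) = 5.991670

5.9917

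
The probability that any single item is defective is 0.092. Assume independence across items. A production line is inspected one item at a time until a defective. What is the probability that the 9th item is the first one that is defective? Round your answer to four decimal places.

0.0425

Geometric (trials to first success), p = 0.092.
P(Y = 9) = (1−p)^8 · p = 0.46205 · 0.092 = 0.042508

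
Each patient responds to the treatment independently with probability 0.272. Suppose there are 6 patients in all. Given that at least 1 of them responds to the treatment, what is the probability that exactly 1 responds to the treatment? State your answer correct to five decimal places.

0.39208

X ~ Binomial(6, 0.272). Want P(X=1 | X≥1) = P(X=1) / P(X≥1).
P(X=1) = C(6,1)·0.272^1·0.728^5 = 0.3337160
P(X≥1) = 1 − 0.1488635 = 0.8511365
Ratio = 0.3337160 / 0.8511365 = 0.3920828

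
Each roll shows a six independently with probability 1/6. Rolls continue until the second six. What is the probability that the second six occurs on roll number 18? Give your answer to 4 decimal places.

0.0255

Y = trial on which the second success occurs; negative binomial, r=2, p=0.166667.
P(Y=18) = C(17,1) · p^2 · (1−p)^16
= 17 · 0.027778 · 0.054088 = 0.025542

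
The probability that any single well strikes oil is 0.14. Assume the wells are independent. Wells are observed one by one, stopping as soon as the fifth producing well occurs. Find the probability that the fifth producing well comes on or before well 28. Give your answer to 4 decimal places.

0.3539

Finishing within 28 wells ⇔ at least 5 successes in the first 28. With X ~ Binomial(28, 0.14), P(Y ≤ 28) = 1 − P(X ≤ 4).
  k=0: C(28,0)·0.14^0·0.86^28 = 0.014654
  k=1: C(28,1)·0.14^1·0.86^27 = 0.066795
  k=2: C(28,2)·0.14^2·0.86^26 = 0.146794
  k=3: C(28,3)·0.14^3·0.86^25 = 0.207104
  k=4: C(28,4)·0.14^4·0.86^24 = 0.210717
1 − 0.646064 = 0.353936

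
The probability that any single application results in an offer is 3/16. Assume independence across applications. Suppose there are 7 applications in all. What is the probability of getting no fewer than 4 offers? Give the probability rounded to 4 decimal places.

0.0267

X ~ Binomial(7, 0.1875); P(X ≥ 4) = Σ C(7,k) p^k (1−p)^(7−k) over k:
  k=4: C(7,4)·0.1875^4·0.8125^3 = 0.023203
  k=5: C(7,5)·0.1875^5·0.8125^2 = 0.003213
  k=6: C(7,6)·0.1875^6·0.8125^1 = 0.000247
  k=7: C(7,7)·0.1875^7·0.8125^0 = 0.000008
Total = 0.026671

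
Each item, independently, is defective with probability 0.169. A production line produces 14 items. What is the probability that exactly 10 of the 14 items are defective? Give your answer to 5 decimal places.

X ~ Binomial(n=14, p=0.169).
P(X=10) = C(14,10) · p^10 · (1−p)^4
= 1001 · 1.9005e-08 · 0.47687 = 0.0000091

0.00001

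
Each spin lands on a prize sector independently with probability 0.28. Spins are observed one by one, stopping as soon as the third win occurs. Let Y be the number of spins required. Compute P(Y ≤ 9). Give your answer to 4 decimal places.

Finishing within 9 spins ⇔ at least 3 successes in the first 9. With X ~ Binomial(9, 0.28), P(Y ≤ 9) = 1 − P(X ≤ 2).
  k=0: C(9,0)·0.28^0·0.72^9 = 0.051999
  k=1: C(9,1)·0.28^1·0.72^8 = 0.181995
  k=2: C(9,2)·0.28^2·0.72^7 = 0.283104
1 − 0.517098 = 0.482902

0.4829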